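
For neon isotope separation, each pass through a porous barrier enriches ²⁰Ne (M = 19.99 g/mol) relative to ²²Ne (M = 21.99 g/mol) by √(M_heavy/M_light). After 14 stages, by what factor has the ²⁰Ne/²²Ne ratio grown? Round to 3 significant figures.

1.95

After 14 stages the ratio has grown by (√(21.99/19.99))^14 = (21.99/19.99)^(14/2).
= 1.10005^7 = 1.95.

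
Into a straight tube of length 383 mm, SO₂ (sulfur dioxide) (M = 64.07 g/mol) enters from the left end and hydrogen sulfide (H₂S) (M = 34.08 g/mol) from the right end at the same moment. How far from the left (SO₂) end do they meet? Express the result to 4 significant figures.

161.5 mm

In equal time, each gas travels a distance ∝ its rate ∝ 1/√M, so d_SO₂/d_H₂S = √(M_H₂S/M_SO₂) = √(34.08/64.07) = 0.7293.
With d_SO₂ + d_H₂S = 383 mm, d_H₂S = 383/(1 + 0.7293) = 221.5 mm.
d_SO₂ = 383 − 221.5 = 161.5 mm.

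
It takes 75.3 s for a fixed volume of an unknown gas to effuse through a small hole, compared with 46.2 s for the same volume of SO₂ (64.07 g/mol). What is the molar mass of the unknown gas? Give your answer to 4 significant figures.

170.2 g/mol

Graham's law gives t_X/t_SO₂ = √(M_X/M_SO₂).
75.3/46.2 = 1.630 = √(M_X/64.07)
M_X = 64.07 × 1.630² = 64.07 × 2.656 = 170.2 g/mol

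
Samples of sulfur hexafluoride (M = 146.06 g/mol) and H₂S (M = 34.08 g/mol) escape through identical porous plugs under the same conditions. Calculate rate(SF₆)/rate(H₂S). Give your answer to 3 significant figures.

0.483

Using Graham's law: rate_SF₆/rate_H₂S = √(M_H₂S/M_SF₆) = √(34.08/146.06) = √0.2333 = 0.483.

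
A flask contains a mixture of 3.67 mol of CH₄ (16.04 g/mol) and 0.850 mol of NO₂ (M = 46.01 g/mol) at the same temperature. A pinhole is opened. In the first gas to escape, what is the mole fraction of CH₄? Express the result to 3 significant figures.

0.880

Rate_i ∝ x_i/√M_i (Graham's law weighted by mole fraction), so the effusate composition follows n_i/√M_i.
So x_CH₄ in the escaping gas = (n_CH₄/√M_CH₄) / Σ(n_i/√M_i)
= (3.67/√16.04) / (3.67/√16.04 + 0.850/√46.01) = 0.9164/(0.9164 + 0.1253) = 0.880.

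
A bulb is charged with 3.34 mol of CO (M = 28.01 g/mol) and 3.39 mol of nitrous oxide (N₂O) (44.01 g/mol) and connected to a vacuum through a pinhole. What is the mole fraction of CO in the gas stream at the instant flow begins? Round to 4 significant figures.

The effusion rate of species i is ∝ p_i/√M_i ∝ n_i/√M_i.
Mole fraction of CO in the effusate = (n_CO/√M_CO) / (n_CO/√M_CO + n_N₂O/√M_N₂O)
= (3.34/√28.01) / (3.34/√28.01 + 3.39/√44.01) = 0.6311/(0.6311 + 0.5110) = 0.5526.

0.5526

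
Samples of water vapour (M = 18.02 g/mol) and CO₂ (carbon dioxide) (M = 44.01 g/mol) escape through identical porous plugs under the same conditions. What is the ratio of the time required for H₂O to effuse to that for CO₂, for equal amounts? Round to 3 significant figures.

Graham's law gives t_H₂O/t_CO₂ = √(M_H₂O/M_CO₂) = √(18.02/44.01) = √0.4095 = 0.640.

0.640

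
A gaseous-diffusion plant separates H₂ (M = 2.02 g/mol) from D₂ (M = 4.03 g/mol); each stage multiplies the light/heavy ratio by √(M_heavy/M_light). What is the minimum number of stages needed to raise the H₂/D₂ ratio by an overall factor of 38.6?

11

Single-stage factor α = √(4.03/2.02), so ln α = ½ ln(1.99505) = 0.3453.
Need α^N ≥ 38.6 ⇒ N ≥ ln(38.6) / ln α = 3.653 / 0.3453 = 10.58.
So at least 11 stages are needed.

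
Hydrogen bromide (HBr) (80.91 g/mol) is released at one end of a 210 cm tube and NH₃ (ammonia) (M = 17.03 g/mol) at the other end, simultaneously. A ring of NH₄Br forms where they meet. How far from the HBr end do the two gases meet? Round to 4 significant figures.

Distances travelled in equal time are proportional to diffusion rates, so d_HBr/d_NH₃ = √(M_NH₃/M_HBr) = √(17.03/80.91) = 0.4588.
With d_HBr + d_NH₃ = 210 cm, d_NH₃ = 210/(1 + 0.4588) = 144.0 cm.
d_HBr = 210 − 144.0 = 66.04 cm.

66.04 cm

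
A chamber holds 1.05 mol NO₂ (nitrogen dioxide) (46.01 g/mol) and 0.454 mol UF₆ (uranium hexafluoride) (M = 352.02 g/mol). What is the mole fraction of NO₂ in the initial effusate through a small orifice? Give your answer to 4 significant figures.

0.8648

The effusion rate of species i is ∝ p_i/√M_i ∝ n_i/√M_i.
Mole fraction of NO₂ in the effusate = (n_NO₂/√M_NO₂) / (n_NO₂/√M_NO₂ + n_UF₆/√M_UF₆)
= (1.05/√46.01) / (1.05/√46.01 + 0.454/√352.02) = 0.1548/(0.1548 + 0.02420) = 0.8648.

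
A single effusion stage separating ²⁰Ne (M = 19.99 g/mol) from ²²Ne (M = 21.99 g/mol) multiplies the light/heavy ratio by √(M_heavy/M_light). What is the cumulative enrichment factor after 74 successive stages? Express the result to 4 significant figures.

34.06

Overall factor = α^74 with α = √(21.99/19.99), i.e. (21.99/19.99)^(74/2).
= 1.10005^37 = 34.06.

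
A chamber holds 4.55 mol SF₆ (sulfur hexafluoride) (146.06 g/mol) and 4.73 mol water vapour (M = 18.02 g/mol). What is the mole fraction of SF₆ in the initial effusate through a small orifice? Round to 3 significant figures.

Effusion rate of each component ∝ n_i/√M_i (partial pressure × 1/√M).
Mole fraction of SF₆ in the effusate = (n_SF₆/√M_SF₆) / (n_SF₆/√M_SF₆ + n_H₂O/√M_H₂O)
= (4.55/√146.06) / (4.55/√146.06 + 4.73/√18.02) = 0.3765/(0.3765 + 1.114) = 0.253.

0.253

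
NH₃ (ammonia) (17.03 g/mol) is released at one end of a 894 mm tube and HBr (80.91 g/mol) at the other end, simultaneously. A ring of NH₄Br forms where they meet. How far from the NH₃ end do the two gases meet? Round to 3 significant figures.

Distances travelled in equal time are proportional to diffusion rates, so d_NH₃/d_HBr = √(M_HBr/M_NH₃) = √(80.91/17.03) = 2.180.
With d_NH₃ + d_HBr = 894 mm, d_HBr = 894/(1 + 2.180) = 281.2 mm.
d_NH₃ = 894 − 281.2 = 613 mm.

613 mm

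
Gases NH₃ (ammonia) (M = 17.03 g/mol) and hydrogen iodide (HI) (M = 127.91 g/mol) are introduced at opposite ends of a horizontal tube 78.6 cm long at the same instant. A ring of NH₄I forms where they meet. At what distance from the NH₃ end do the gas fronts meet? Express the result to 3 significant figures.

The fronts meet when d_NH₃ + d_HI = L with d_NH₃/d_HI = √(M_HI/M_NH₃) (Graham's law). Here √(M_HI/M_NH₃) = √(127.91/17.03) = 2.741.
With d_NH₃ + d_HI = 78.6 cm, d_HI = 78.6/(1 + 2.741) = 21.01 cm.
d_NH₃ = 78.6 − 21.01 = 57.6 cm.

57.6 cm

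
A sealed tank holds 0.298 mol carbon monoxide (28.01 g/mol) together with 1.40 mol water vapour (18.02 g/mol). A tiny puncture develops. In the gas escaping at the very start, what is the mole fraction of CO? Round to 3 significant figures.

Each component's effusion rate ∝ (its partial pressure)·(1/√M) ∝ n_i/√M_i.
x_CO(eff) = (n_CO/√M_CO) / (n_CO/√M_CO + n_H₂O/√M_H₂O)
= (0.298/√28.01) / (0.298/√28.01 + 1.40/√18.02) = 0.05631/(0.05631 + 0.3298) = 0.146.

0.146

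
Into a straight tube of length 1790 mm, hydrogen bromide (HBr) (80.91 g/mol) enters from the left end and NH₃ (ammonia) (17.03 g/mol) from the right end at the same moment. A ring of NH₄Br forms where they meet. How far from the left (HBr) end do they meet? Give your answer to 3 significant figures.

563 mm

Distances travelled in equal time are proportional to diffusion rates, so d_HBr/d_NH₃ = √(M_NH₃/M_HBr) = √(17.03/80.91) = 0.4588.
With d_HBr + d_NH₃ = 1790 mm, d_NH₃ = 1790/(1 + 0.4588) = 1227 mm.
d_HBr = 1790 − 1227 = 563 mm.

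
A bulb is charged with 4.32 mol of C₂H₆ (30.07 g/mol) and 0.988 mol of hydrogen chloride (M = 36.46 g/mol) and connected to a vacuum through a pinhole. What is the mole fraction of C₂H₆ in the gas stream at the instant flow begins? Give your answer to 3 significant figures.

Rate_i ∝ x_i/√M_i (Graham's law weighted by mole fraction), so the effusate composition follows n_i/√M_i.
Mole fraction of C₂H₆ in the effusate = (n_C₂H₆/√M_C₂H₆) / (n_C₂H₆/√M_C₂H₆ + n_HCl/√M_HCl)
= (4.32/√30.07) / (4.32/√30.07 + 0.988/√36.46) = 0.7878/(0.7878 + 0.1636) = 0.828.

0.828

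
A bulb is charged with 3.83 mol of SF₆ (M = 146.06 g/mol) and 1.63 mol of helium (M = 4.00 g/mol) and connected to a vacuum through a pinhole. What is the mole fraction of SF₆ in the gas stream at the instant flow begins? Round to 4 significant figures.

0.2800

The effusion rate of species i is ∝ p_i/√M_i ∝ n_i/√M_i.
x_SF₆(eff) = (n_SF₆/√M_SF₆) / (n_SF₆/√M_SF₆ + n_He/√M_He)
= (3.83/√146.06) / (3.83/√146.06 + 1.63/√4.00) = 0.3169/(0.3169 + 0.8150) = 0.2800.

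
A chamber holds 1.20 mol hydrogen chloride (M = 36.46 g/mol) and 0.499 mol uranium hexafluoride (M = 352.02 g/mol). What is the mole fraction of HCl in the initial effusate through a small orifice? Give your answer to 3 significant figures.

0.882

Each component's effusion rate ∝ (its partial pressure)·(1/√M) ∝ n_i/√M_i.
So x_HCl in the escaping gas = (n_HCl/√M_HCl) / Σ(n_i/√M_i)
= (1.20/√36.46) / (1.20/√36.46 + 0.499/√352.02) = 0.1987/(0.1987 + 0.02660) = 0.882.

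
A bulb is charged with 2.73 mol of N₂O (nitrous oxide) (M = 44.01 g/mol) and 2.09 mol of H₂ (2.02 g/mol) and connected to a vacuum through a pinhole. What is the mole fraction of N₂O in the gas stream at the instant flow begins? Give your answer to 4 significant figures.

0.2187

Each component's effusion rate ∝ (its partial pressure)·(1/√M) ∝ n_i/√M_i.
x_N₂O(eff) = (n_N₂O/√M_N₂O) / (n_N₂O/√M_N₂O + n_H₂/√M_H₂)
= (2.73/√44.01) / (2.73/√44.01 + 2.09/√2.02) = 0.4115/(0.4115 + 1.471) = 0.2187.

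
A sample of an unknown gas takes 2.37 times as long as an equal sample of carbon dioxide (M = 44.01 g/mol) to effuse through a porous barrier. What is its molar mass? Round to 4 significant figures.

Since effusion rate ∝ 1/√M, t_X/t_CO₂ = √(M_X/M_CO₂).
2.37 = √(M_X/44.01)
M_X = 44.01 × 2.37² = 44.01 × 5.617 = 247.2 g/mol

247.2 g/mol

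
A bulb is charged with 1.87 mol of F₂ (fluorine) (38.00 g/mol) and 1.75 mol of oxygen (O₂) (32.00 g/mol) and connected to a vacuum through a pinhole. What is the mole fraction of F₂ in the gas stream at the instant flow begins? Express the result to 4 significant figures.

Rate_i ∝ x_i/√M_i (Graham's law weighted by mole fraction), so the effusate composition follows n_i/√M_i.
So x_F₂ in the escaping gas = (n_F₂/√M_F₂) / Σ(n_i/√M_i)
= (1.87/√38.00) / (1.87/√38.00 + 1.75/√32.00) = 0.3034/(0.3034 + 0.3094) = 0.4951.

0.4951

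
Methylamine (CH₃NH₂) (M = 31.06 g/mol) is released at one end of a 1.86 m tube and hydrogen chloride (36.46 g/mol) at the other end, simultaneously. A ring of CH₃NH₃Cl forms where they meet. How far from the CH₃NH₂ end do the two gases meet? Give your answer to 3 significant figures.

The fronts meet when d_CH₃NH₂ + d_HCl = L with d_CH₃NH₂/d_HCl = √(M_HCl/M_CH₃NH₂) (Graham's law). Here √(M_HCl/M_CH₃NH₂) = √(36.46/31.06) = 1.083.
With d_CH₃NH₂ + d_HCl = 1.86 m, d_HCl = 1.86/(1 + 1.083) = 0.8928 m.
d_CH₃NH₂ = 1.86 − 0.8928 = 0.967 m.

0.967 m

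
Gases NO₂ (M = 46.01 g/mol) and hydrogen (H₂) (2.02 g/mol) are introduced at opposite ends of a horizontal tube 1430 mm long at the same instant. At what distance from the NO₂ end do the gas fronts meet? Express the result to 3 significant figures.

248 mm

In equal time, each gas travels a distance ∝ its rate ∝ 1/√M, so d_NO₂/d_H₂ = √(M_H₂/M_NO₂) = √(2.02/46.01) = 0.2095.
With d_NO₂ + d_H₂ = 1430 mm, d_H₂ = 1430/(1 + 0.2095) = 1182 mm.
d_NO₂ = 1430 − 1182 = 248 mm.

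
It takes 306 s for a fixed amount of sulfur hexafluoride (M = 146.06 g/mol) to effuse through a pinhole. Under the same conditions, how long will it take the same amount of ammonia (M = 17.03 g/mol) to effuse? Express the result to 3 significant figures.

104 s

From Graham's law, t_NH₃/t_SF₆ = √(M_NH₃/M_SF₆) = √(17.03/146.06) = √0.1166 = 0.3415.
So the time for NH₃ is 306 × 0.3415 = 104 s.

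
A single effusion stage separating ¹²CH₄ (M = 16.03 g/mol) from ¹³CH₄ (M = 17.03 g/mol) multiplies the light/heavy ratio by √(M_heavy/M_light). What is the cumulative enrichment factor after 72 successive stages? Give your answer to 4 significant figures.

8.833

Overall factor = α^72 with α = √(17.03/16.03), i.e. (17.03/16.03)^(72/2).
= 1.06238^36 = 8.833.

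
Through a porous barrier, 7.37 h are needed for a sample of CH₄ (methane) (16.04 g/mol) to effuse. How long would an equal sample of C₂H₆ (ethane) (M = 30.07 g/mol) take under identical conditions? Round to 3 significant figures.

10.1 h

Since effusion rate ∝ 1/√M, t_C₂H₆/t_CH₄ = √(M_C₂H₆/M_CH₄) = √(30.07/16.04) = √1.875 = 1.369.
So the time for C₂H₆ is 7.37 × 1.369 = 10.1 h.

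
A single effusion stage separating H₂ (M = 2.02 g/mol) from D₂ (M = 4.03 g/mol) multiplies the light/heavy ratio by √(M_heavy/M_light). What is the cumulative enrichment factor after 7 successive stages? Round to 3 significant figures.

11.2

Overall factor = α^7 with α = √(4.03/2.02), i.e. (4.03/2.02)^(7/2).
= 1.99505^(7/2) = 11.2.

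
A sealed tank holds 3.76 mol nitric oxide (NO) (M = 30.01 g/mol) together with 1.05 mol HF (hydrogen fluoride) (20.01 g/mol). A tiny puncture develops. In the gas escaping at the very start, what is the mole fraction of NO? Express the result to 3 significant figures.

The effusion rate of species i is ∝ p_i/√M_i ∝ n_i/√M_i.
Mole fraction of NO in the effusate = (n_NO/√M_NO) / (n_NO/√M_NO + n_HF/√M_HF)
= (3.76/√30.01) / (3.76/√30.01 + 1.05/√20.01) = 0.6864/(0.6864 + 0.2347) = 0.745.

0.745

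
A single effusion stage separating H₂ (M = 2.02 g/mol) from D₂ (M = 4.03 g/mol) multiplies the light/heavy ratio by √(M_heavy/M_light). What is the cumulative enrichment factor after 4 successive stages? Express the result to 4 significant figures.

3.980

Overall factor = α^4 with α = √(4.03/2.02), i.e. (4.03/2.02)^(4/2).
= 1.99505^2 = 3.980.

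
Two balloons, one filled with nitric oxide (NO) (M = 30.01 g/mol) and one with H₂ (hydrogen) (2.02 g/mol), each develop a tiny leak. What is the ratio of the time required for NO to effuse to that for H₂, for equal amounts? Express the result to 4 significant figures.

Since effusion rate ∝ 1/√M, t_NO/t_H₂ = √(M_NO/M_H₂) = √(30.01/2.02) = √14.86 = 3.854.

3.854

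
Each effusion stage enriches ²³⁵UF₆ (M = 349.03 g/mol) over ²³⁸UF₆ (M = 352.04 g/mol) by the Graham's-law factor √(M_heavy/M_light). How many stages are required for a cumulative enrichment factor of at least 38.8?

Single-stage factor α = √(352.04/349.03), so ln α = ½ ln(1.00862) = 0.004293.
Need α^N ≥ 38.8 ⇒ N ≥ ln(38.8) / ln α = 3.658 / 0.004293 = 852.09.
Minimum whole number of stages: N = 853.

853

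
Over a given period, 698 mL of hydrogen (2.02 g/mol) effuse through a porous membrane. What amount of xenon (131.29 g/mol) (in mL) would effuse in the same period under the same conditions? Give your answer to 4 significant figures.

86.58 mL

By Graham's law, rate_Xe/rate_H₂ = √(M_H₂/M_Xe) = √(2.02/131.29) = √0.01539 = 0.1240.
So the volume for Xe is 698 × 0.1240 = 86.58 mL.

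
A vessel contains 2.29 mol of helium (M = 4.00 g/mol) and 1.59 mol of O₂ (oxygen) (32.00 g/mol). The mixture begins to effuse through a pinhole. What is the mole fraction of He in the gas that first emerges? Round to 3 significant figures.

Effusion rate of each component ∝ n_i/√M_i (partial pressure × 1/√M).
Mole fraction of He in the effusate = (n_He/√M_He) / (n_He/√M_He + n_O₂/√M_O₂)
= (2.29/√4.00) / (2.29/√4.00 + 1.59/√32.00) = 1.145/(1.145 + 0.2811) = 0.803.

0.803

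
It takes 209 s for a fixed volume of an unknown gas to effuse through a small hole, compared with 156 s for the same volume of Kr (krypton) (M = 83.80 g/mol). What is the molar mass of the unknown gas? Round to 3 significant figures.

Graham's law gives t_X/t_Kr = √(M_X/M_Kr).
209/156 = 1.340 = √(M_X/83.80)
M_X = 83.80 × 1.340² = 83.80 × 1.795 = 150 g/mol

150 g/mol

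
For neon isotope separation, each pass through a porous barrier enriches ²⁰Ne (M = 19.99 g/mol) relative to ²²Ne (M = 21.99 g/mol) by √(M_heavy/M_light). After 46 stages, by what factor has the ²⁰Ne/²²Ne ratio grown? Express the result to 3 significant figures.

Each stage multiplies the ratio by α = √(21.99/19.99), so after 46 stages the overall factor is α^46 = (21.99/19.99)^(46/2).
= 1.10005^23 = 8.96.

8.96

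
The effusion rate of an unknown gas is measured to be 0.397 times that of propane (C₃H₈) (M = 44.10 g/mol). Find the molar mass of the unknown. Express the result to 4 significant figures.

Since effusion rate ∝ 1/√M, rate_X/rate_C₃H₈ = √(M_C₃H₈/M_X).
0.397 = √(44.10/M_X)
M_X = 44.10 / 0.397² = 44.10 / 0.1576 = 279.8 g/mol

279.8 g/mol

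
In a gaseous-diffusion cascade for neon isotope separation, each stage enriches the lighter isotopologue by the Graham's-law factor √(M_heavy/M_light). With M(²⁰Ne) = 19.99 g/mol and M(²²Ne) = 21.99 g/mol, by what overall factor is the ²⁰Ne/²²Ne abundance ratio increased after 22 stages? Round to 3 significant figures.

Each stage multiplies the ratio by α = √(21.99/19.99), so after 22 stages the overall factor is α^22 = (21.99/19.99)^(22/2).
= 1.10005^11 = 2.85.

2.85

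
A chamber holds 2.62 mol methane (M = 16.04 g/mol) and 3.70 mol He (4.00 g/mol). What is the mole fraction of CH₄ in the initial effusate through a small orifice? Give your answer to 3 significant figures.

0.261

The effusion rate of species i is ∝ p_i/√M_i ∝ n_i/√M_i.
x_CH₄(eff) = (n_CH₄/√M_CH₄) / (n_CH₄/√M_CH₄ + n_He/√M_He)
= (2.62/√16.04) / (2.62/√16.04 + 3.70/√4.00) = 0.6542/(0.6542 + 1.850) = 0.261.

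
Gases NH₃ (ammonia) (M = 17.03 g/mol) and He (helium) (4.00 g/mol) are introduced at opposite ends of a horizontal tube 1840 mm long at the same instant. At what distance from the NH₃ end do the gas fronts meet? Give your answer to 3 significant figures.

The fronts meet when d_NH₃ + d_He = L with d_NH₃/d_He = √(M_He/M_NH₃) (Graham's law). Here √(M_He/M_NH₃) = √(4.00/17.03) = 0.4846.
With d_NH₃ + d_He = 1840 mm, d_He = 1840/(1 + 0.4846) = 1239 mm.
d_NH₃ = 1840 − 1239 = 601 mm.

601 mm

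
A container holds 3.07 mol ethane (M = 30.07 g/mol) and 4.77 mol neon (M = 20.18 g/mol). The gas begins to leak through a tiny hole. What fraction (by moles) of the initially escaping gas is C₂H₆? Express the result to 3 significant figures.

The effusion rate of species i is ∝ p_i/√M_i ∝ n_i/√M_i.
Mole fraction of C₂H₆ in the effusate = (n_C₂H₆/√M_C₂H₆) / (n_C₂H₆/√M_C₂H₆ + n_Ne/√M_Ne)
= (3.07/√30.07) / (3.07/√30.07 + 4.77/√20.18) = 0.5598/(0.5598 + 1.062) = 0.345.

0.345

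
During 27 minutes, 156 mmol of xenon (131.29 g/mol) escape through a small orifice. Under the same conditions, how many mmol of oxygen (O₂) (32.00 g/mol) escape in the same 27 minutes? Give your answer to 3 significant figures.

316 mmol

Using Graham's law: rate_O₂/rate_Xe = √(M_Xe/M_O₂) = √(131.29/32.00) = √4.103 = 2.026.
So the amount for O₂ is 156 × 2.026 = 316 mmol.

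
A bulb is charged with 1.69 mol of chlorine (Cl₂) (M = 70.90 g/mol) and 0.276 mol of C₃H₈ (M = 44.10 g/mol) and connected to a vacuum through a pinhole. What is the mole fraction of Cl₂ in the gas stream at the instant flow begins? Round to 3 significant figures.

The effusion rate of species i is ∝ p_i/√M_i ∝ n_i/√M_i.
So x_Cl₂ in the escaping gas = (n_Cl₂/√M_Cl₂) / Σ(n_i/√M_i)
= (1.69/√70.90) / (1.69/√70.90 + 0.276/√44.10) = 0.2007/(0.2007 + 0.04156) = 0.828.

0.828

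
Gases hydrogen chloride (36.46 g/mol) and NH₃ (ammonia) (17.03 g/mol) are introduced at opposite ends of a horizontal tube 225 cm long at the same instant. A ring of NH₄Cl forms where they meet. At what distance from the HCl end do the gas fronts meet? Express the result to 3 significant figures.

In equal time, each gas travels a distance ∝ its rate ∝ 1/√M, so d_HCl/d_NH₃ = √(M_NH₃/M_HCl) = √(17.03/36.46) = 0.6834.
With d_HCl + d_NH₃ = 225 cm, d_NH₃ = 225/(1 + 0.6834) = 133.7 cm.
d_HCl = 225 − 133.7 = 91.3 cm.

91.3 cm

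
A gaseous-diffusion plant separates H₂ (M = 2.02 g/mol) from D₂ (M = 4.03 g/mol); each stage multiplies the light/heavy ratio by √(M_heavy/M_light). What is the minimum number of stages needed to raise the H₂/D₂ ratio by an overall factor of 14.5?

8

Single-stage factor α = √(4.03/2.02), so ln α = ½ ln(1.99505) = 0.3453.
Need α^N ≥ 14.5 ⇒ N ≥ ln(14.5) / ln α = 2.674 / 0.3453 = 7.74.
Minimum whole number of stages: N = 8.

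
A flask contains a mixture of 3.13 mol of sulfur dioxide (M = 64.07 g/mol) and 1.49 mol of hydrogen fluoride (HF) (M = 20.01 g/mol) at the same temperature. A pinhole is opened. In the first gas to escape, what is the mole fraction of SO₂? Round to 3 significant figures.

0.540

Each component's effusion rate ∝ (its partial pressure)·(1/√M) ∝ n_i/√M_i.
So x_SO₂ in the escaping gas = (n_SO₂/√M_SO₂) / Σ(n_i/√M_i)
= (3.13/√64.07) / (3.13/√64.07 + 1.49/√20.01) = 0.3910/(0.3910 + 0.3331) = 0.540.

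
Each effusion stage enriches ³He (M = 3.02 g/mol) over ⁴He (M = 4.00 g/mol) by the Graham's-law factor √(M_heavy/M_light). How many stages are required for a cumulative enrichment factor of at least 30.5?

25

Single-stage factor α = √(4.00/3.02), so ln α = ½ ln(1.32450) = 0.1405.
Need α^N ≥ 30.5 ⇒ N ≥ ln(30.5) / ln α = 3.418 / 0.1405 = 24.32.
So at least 25 stages are needed.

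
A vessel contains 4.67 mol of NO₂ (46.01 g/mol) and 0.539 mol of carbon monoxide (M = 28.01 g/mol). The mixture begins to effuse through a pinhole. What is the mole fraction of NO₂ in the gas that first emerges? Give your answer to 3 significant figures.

0.871

Effusion rate of each component ∝ n_i/√M_i (partial pressure × 1/√M).
Mole fraction of NO₂ in the effusate = (n_NO₂/√M_NO₂) / (n_NO₂/√M_NO₂ + n_CO/√M_CO)
= (4.67/√46.01) / (4.67/√46.01 + 0.539/√28.01) = 0.6885/(0.6885 + 0.1018) = 0.871.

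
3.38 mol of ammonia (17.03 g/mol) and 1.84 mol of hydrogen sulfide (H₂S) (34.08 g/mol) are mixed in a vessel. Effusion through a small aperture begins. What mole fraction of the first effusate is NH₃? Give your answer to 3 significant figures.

0.722

Each component's effusion rate ∝ (its partial pressure)·(1/√M) ∝ n_i/√M_i.
Mole fraction of NH₃ in the effusate = (n_NH₃/√M_NH₃) / (n_NH₃/√M_NH₃ + n_H₂S/√M_H₂S)
= (3.38/√17.03) / (3.38/√17.03 + 1.84/√34.08) = 0.8190/(0.8190 + 0.3152) = 0.722.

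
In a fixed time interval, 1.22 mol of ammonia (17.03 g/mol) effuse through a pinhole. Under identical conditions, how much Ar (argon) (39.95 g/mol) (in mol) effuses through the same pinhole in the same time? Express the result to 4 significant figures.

0.7965 mol

By Graham's law, rate_Ar/rate_NH₃ = √(M_NH₃/M_Ar) = √(17.03/39.95) = √0.4263 = 0.6529.
So the amount for Ar is 1.22 × 0.6529 = 0.7965 mol.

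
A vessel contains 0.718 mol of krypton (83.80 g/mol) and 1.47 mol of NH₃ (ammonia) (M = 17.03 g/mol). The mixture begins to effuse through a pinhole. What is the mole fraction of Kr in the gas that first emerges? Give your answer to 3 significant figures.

Effusion rate of each component ∝ n_i/√M_i (partial pressure × 1/√M).
So x_Kr in the escaping gas = (n_Kr/√M_Kr) / Σ(n_i/√M_i)
= (0.718/√83.80) / (0.718/√83.80 + 1.47/√17.03) = 0.07843/(0.07843 + 0.3562) = 0.180.

0.180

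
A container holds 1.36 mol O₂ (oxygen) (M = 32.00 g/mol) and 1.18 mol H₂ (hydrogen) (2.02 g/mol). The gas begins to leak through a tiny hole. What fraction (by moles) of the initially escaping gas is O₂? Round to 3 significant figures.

0.225

Each component's effusion rate ∝ (its partial pressure)·(1/√M) ∝ n_i/√M_i.
Mole fraction of O₂ in the effusate = (n_O₂/√M_O₂) / (n_O₂/√M_O₂ + n_H₂/√M_H₂)
= (1.36/√32.00) / (1.36/√32.00 + 1.18/√2.02) = 0.2404/(0.2404 + 0.8302) = 0.225.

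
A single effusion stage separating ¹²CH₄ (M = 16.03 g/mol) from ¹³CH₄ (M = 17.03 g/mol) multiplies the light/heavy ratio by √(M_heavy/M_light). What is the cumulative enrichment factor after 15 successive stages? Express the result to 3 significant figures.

1.57

After 15 stages the ratio has grown by (√(17.03/16.03))^15 = (17.03/16.03)^(15/2).
= 1.06238^(15/2) = 1.57.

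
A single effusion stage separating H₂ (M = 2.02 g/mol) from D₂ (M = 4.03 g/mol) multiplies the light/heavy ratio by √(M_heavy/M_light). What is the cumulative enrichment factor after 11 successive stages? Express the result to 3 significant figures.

Overall factor = α^11 with α = √(4.03/2.02), i.e. (4.03/2.02)^(11/2).
= 1.99505^(11/2) = 44.6.

44.6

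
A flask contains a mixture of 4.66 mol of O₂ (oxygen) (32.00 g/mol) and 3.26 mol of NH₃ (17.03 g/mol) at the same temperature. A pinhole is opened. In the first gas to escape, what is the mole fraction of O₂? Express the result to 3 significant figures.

The effusion rate of species i is ∝ p_i/√M_i ∝ n_i/√M_i.
Mole fraction of O₂ in the effusate = (n_O₂/√M_O₂) / (n_O₂/√M_O₂ + n_NH₃/√M_NH₃)
= (4.66/√32.00) / (4.66/√32.00 + 3.26/√17.03) = 0.8238/(0.8238 + 0.7900) = 0.510.

0.510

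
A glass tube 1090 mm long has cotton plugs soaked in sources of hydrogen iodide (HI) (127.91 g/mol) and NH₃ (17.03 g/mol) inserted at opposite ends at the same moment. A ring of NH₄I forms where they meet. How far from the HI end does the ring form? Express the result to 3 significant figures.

Graham's law gives d_HI/d_NH₃ = rate_HI/rate_NH₃ = √(M_NH₃/M_HI) = √(17.03/127.91) = 0.3649.
With d_HI + d_NH₃ = 1090 mm, d_NH₃ = 1090/(1 + 0.3649) = 798.6 mm.
d_HI = 1090 − 798.6 = 291 mm.

291 mm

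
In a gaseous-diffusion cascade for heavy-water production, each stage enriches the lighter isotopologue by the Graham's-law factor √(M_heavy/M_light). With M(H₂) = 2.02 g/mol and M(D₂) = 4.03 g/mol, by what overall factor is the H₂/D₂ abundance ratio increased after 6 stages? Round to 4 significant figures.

Overall factor = α^6 with α = √(4.03/2.02), i.e. (4.03/2.02)^(6/2).
= 1.99505^3 = 7.941.

7.941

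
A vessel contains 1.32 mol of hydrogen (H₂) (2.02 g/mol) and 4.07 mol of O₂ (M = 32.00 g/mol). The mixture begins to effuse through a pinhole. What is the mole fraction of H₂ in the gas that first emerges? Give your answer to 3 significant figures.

0.563

Each component's effusion rate ∝ (its partial pressure)·(1/√M) ∝ n_i/√M_i.
x_H₂(eff) = (n_H₂/√M_H₂) / (n_H₂/√M_H₂ + n_O₂/√M_O₂)
= (1.32/√2.02) / (1.32/√2.02 + 4.07/√32.00) = 0.9287/(0.9287 + 0.7195) = 0.563.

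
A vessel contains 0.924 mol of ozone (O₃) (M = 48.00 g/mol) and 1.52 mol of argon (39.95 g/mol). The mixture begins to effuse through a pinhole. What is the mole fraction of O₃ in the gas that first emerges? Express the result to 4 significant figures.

0.3567

The effusion rate of species i is ∝ p_i/√M_i ∝ n_i/√M_i.
x_O₃(eff) = (n_O₃/√M_O₃) / (n_O₃/√M_O₃ + n_Ar/√M_Ar)
= (0.924/√48.00) / (0.924/√48.00 + 1.52/√39.95) = 0.1334/(0.1334 + 0.2405) = 0.3567.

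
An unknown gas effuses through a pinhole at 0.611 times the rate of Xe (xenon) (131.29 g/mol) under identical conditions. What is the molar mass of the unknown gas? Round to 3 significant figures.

352 g/mol

Graham's law gives rate_X/rate_Xe = √(M_Xe/M_X).
0.611 = √(131.29/M_X)
M_X = 131.29 / 0.611² = 131.29 / 0.3733 = 352 g/mol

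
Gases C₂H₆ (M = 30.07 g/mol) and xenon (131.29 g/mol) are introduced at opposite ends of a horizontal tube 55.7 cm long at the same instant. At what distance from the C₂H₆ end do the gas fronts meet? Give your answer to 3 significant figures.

Graham's law gives d_C₂H₆/d_Xe = rate_C₂H₆/rate_Xe = √(M_Xe/M_C₂H₆) = √(131.29/30.07) = 2.090.
With d_C₂H₆ + d_Xe = 55.7 cm, d_Xe = 55.7/(1 + 2.090) = 18.03 cm.
d_C₂H₆ = 55.7 − 18.03 = 37.7 cm.

37.7 cm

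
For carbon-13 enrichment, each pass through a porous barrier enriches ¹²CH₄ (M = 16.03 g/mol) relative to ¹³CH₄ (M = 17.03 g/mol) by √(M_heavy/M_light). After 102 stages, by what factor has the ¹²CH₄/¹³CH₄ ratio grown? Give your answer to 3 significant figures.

Overall factor = α^102 with α = √(17.03/16.03), i.e. (17.03/16.03)^(102/2).
= 1.06238^51 = 21.9.

21.9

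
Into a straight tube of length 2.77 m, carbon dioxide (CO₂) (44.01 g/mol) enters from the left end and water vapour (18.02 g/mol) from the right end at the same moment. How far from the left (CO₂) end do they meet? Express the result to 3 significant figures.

1.08 m

Distances travelled in equal time are proportional to diffusion rates, so d_CO₂/d_H₂O = √(M_H₂O/M_CO₂) = √(18.02/44.01) = 0.6399.
With d_CO₂ + d_H₂O = 2.77 m, d_H₂O = 2.77/(1 + 0.6399) = 1.689 m.
d_CO₂ = 2.77 − 1.689 = 1.08 m.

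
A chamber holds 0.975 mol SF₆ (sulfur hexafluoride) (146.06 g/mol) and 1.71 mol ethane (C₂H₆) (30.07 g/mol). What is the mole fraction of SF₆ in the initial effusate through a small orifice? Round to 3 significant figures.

Effusion rate of each component ∝ n_i/√M_i (partial pressure × 1/√M).
So x_SF₆ in the escaping gas = (n_SF₆/√M_SF₆) / Σ(n_i/√M_i)
= (0.975/√146.06) / (0.975/√146.06 + 1.71/√30.07) = 0.08067/(0.08067 + 0.3118) = 0.206.

0.206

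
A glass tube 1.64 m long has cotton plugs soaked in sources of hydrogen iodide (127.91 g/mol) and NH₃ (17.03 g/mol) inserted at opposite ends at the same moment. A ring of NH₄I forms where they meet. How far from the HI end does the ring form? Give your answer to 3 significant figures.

In equal time, each gas travels a distance ∝ its rate ∝ 1/√M, so d_HI/d_NH₃ = √(M_NH₃/M_HI) = √(17.03/127.91) = 0.3649.
With d_HI + d_NH₃ = 1.64 m, d_NH₃ = 1.64/(1 + 0.3649) = 1.202 m.
d_HI = 1.64 − 1.202 = 0.438 m.

0.438 m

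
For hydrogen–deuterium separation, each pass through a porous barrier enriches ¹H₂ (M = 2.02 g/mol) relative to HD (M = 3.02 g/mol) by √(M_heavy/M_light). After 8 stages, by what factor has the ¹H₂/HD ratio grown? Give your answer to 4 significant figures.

4.996

After 8 stages the ratio has grown by (√(3.02/2.02))^8 = (3.02/2.02)^(8/2).
= 1.49505^4 = 4.996.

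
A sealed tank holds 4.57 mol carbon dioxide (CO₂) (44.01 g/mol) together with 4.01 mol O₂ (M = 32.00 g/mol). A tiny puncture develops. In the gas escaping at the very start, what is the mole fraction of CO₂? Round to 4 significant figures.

The effusion rate of species i is ∝ p_i/√M_i ∝ n_i/√M_i.
Mole fraction of CO₂ in the effusate = (n_CO₂/√M_CO₂) / (n_CO₂/√M_CO₂ + n_O₂/√M_O₂)
= (4.57/√44.01) / (4.57/√44.01 + 4.01/√32.00) = 0.6889/(0.6889 + 0.7089) = 0.4928.

0.4928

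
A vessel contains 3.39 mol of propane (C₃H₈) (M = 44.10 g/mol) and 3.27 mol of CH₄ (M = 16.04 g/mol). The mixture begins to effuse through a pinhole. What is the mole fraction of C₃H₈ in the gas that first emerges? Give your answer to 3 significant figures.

The effusion rate of species i is ∝ p_i/√M_i ∝ n_i/√M_i.
So x_C₃H₈ in the escaping gas = (n_C₃H₈/√M_C₃H₈) / Σ(n_i/√M_i)
= (3.39/√44.10) / (3.39/√44.10 + 3.27/√16.04) = 0.5105/(0.5105 + 0.8165) = 0.385.

0.385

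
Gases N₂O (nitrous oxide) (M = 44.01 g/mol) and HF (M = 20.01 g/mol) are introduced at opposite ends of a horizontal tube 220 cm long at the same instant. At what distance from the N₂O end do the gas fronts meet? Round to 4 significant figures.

Distances travelled in equal time are proportional to diffusion rates, so d_N₂O/d_HF = √(M_HF/M_N₂O) = √(20.01/44.01) = 0.6743.
With d_N₂O + d_HF = 220 cm, d_HF = 220/(1 + 0.6743) = 131.4 cm.
d_N₂O = 220 − 131.4 = 88.60 cm.

88.60 cm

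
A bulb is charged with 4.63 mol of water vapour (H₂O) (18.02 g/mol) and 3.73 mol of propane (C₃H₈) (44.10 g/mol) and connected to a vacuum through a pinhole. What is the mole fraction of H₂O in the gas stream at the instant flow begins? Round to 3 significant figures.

0.660

Each component's effusion rate ∝ (its partial pressure)·(1/√M) ∝ n_i/√M_i.
Mole fraction of H₂O in the effusate = (n_H₂O/√M_H₂O) / (n_H₂O/√M_H₂O + n_C₃H₈/√M_C₃H₈)
= (4.63/√18.02) / (4.63/√18.02 + 3.73/√44.10) = 1.091/(1.091 + 0.5617) = 0.660.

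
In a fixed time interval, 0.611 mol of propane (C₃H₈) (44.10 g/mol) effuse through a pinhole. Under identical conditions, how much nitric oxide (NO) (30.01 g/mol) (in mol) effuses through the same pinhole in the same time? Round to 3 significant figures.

Graham's law gives rate_NO/rate_C₃H₈ = √(M_C₃H₈/M_NO) = √(44.10/30.01) = √1.470 = 1.212.
So the amount for NO is 0.611 × 1.212 = 0.741 mol.

0.741 mol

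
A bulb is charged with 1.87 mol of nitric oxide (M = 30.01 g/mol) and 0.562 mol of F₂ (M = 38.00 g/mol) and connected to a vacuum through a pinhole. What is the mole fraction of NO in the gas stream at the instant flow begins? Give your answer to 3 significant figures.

0.789

Effusion rate of each component ∝ n_i/√M_i (partial pressure × 1/√M).
So x_NO in the escaping gas = (n_NO/√M_NO) / Σ(n_i/√M_i)
= (1.87/√30.01) / (1.87/√30.01 + 0.562/√38.00) = 0.3414/(0.3414 + 0.09117) = 0.789.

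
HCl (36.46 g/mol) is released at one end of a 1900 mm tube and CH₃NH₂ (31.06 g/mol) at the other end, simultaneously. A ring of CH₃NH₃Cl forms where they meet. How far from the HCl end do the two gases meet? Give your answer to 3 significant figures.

912 mm

Distances travelled in equal time are proportional to diffusion rates, so d_HCl/d_CH₃NH₂ = √(M_CH₃NH₂/M_HCl) = √(31.06/36.46) = 0.9230.
With d_HCl + d_CH₃NH₂ = 1900 mm, d_CH₃NH₂ = 1900/(1 + 0.9230) = 988.0 mm.
d_HCl = 1900 − 988.0 = 912 mm.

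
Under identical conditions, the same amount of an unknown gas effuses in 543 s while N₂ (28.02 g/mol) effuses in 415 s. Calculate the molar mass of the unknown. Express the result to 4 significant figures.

47.97 g/mol

By Graham's law, t_X/t_N₂ = √(M_X/M_N₂).
543/415 = 1.308 = √(M_X/28.02)
M_X = 28.02 × 1.308² = 28.02 × 1.712 = 47.97 g/mol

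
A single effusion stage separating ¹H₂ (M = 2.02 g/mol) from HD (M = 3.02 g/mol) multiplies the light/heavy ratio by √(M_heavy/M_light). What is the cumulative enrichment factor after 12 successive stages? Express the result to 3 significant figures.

Each stage multiplies the ratio by α = √(3.02/2.02), so after 12 stages the overall factor is α^12 = (3.02/2.02)^(12/2).
= 1.49505^6 = 11.2.

11.2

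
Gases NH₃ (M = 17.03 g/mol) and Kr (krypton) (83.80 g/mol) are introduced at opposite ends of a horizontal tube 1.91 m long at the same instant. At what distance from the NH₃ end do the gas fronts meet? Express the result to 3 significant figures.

Graham's law gives d_NH₃/d_Kr = rate_NH₃/rate_Kr = √(M_Kr/M_NH₃) = √(83.80/17.03) = 2.218.
With d_NH₃ + d_Kr = 1.91 m, d_Kr = 1.91/(1 + 2.218) = 0.5935 m.
d_NH₃ = 1.91 − 0.5935 = 1.32 m.

1.32 m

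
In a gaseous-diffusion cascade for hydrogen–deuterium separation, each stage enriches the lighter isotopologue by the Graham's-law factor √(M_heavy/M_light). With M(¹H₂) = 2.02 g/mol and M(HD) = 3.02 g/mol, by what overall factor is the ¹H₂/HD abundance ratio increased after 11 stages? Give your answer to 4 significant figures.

After 11 stages the ratio has grown by (√(3.02/2.02))^11 = (3.02/2.02)^(11/2).
= 1.49505^(11/2) = 9.133.

9.133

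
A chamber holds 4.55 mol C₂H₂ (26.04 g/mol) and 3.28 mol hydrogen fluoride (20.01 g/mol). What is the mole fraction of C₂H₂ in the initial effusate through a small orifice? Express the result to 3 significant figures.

0.549

Each component's effusion rate ∝ (its partial pressure)·(1/√M) ∝ n_i/√M_i.
So x_C₂H₂ in the escaping gas = (n_C₂H₂/√M_C₂H₂) / Σ(n_i/√M_i)
= (4.55/√26.04) / (4.55/√26.04 + 3.28/√20.01) = 0.8916/(0.8916 + 0.7332) = 0.549.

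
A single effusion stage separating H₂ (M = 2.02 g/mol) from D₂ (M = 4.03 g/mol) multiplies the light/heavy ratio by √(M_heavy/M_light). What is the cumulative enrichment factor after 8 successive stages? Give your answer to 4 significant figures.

15.84

Overall factor = α^8 with α = √(4.03/2.02), i.e. (4.03/2.02)^(8/2).
= 1.99505^4 = 15.84.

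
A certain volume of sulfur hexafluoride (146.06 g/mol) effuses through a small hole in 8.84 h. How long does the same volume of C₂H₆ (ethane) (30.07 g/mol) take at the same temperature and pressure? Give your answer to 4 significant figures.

4.011 h

Graham's law gives t_C₂H₆/t_SF₆ = √(M_C₂H₆/M_SF₆) = √(30.07/146.06) = √0.2059 = 0.4537.
So the time for C₂H₆ is 8.84 × 0.4537 = 4.011 h.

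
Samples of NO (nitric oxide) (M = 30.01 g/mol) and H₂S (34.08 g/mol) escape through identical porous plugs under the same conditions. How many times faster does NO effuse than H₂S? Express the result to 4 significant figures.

Graham's law gives rate_NO/rate_H₂S = √(M_H₂S/M_NO) = √(34.08/30.01) = √1.136 = 1.066.

1.066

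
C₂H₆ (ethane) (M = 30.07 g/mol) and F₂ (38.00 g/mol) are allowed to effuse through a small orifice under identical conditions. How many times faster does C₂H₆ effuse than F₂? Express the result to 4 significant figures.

1.124

Using Graham's law: rate_C₂H₆/rate_F₂ = √(M_F₂/M_C₂H₆) = √(38.00/30.07) = √1.264 = 1.124.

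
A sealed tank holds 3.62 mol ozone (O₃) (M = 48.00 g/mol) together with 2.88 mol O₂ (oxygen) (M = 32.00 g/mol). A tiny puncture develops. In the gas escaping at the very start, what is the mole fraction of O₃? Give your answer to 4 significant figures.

Each component's effusion rate ∝ (its partial pressure)·(1/√M) ∝ n_i/√M_i.
So x_O₃ in the escaping gas = (n_O₃/√M_O₃) / Σ(n_i/√M_i)
= (3.62/√48.00) / (3.62/√48.00 + 2.88/√32.00) = 0.5225/(0.5225 + 0.5091) = 0.5065.

0.5065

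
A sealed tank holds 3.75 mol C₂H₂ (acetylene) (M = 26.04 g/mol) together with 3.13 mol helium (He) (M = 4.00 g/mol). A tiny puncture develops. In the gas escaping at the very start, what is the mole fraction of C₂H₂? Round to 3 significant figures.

Effusion rate of each component ∝ n_i/√M_i (partial pressure × 1/√M).
Mole fraction of C₂H₂ in the effusate = (n_C₂H₂/√M_C₂H₂) / (n_C₂H₂/√M_C₂H₂ + n_He/√M_He)
= (3.75/√26.04) / (3.75/√26.04 + 3.13/√4.00) = 0.7349/(0.7349 + 1.565) = 0.320.

0.320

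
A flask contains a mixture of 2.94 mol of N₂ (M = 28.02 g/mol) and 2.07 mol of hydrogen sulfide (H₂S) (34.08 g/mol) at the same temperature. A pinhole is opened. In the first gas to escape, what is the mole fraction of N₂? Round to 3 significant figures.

Each component's effusion rate ∝ (its partial pressure)·(1/√M) ∝ n_i/√M_i.
Mole fraction of N₂ in the effusate = (n_N₂/√M_N₂) / (n_N₂/√M_N₂ + n_H₂S/√M_H₂S)
= (2.94/√28.02) / (2.94/√28.02 + 2.07/√34.08) = 0.5554/(0.5554 + 0.3546) = 0.610.

0.610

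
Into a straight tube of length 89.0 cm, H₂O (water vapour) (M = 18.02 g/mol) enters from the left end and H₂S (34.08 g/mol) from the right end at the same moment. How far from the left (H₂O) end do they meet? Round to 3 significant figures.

The fronts meet when d_H₂O + d_H₂S = L with d_H₂O/d_H₂S = √(M_H₂S/M_H₂O) (Graham's law). Here √(M_H₂S/M_H₂O) = √(34.08/18.02) = 1.375.
With d_H₂O + d_H₂S = 89.0 cm, d_H₂S = 89.0/(1 + 1.375) = 37.47 cm.
d_H₂O = 89.0 − 37.47 = 51.5 cm.

51.5 cm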